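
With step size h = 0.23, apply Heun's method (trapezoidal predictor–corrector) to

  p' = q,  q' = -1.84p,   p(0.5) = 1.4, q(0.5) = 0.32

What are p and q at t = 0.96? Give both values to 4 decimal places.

Heun on (p,q): k1 = f(t_n, state_n); k2 = f(t_n + h, state_n + h·k1); state_{n+1} = state_n + (h/2)·(k1 + k2).
0.500000: (1.400000, 0.320000)
  k1 = (0.320000, -2.576000)
  predictor → (1.473600, -0.272480)
  k2 = (-0.272480, -2.711424)
  → (1.405465, -0.288054)
0.730000: (1.405465, -0.288054)
  k1 = (-0.288054, -2.586055)
  predictor → (1.339212, -0.882846)
  k2 = (-0.882846, -2.464151)
  → (1.270811, -0.868827)
(p(0.96), q(0.96)) ≈ (1.2708, -0.8688)

1.2708, -0.8688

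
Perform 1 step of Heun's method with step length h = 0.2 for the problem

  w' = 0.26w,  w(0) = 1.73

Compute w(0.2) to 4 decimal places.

1.8223

Heun: k1 = f(t_n, w_n); k2 = f(t_n + h, w_n + h·k1); w_{n+1} = w_n + (h/2)·(k1 + k2).
t=0.000000, w=1.730000:
  k1 = f(0.000000, 1.730000) = 0.449800
  k2 = f(0.200000, 1.819960) = 0.473190
  w ← 1.730000 + (0.2/2)·(0.449800 + 0.473190) = 1.822299
w(0.2) ≈ 1.8223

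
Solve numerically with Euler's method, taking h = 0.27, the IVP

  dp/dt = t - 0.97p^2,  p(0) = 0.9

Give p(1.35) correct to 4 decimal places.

0.9095

Euler: p_{n+1} = p_n + h·f(t_n, p_n).
t=0.000000, p=0.900000: f=-0.785700 → p ← 0.900000 + 0.27·(-0.785700) = 0.687861
t=0.270000, p=0.687861: f=-0.188958 → p ← 0.687861 + 0.27·(-0.188958) = 0.636842
t=0.540000, p=0.636842: f=0.146599 → p ← 0.636842 + 0.27·0.146599 = 0.676424
t=0.810000, p=0.676424: f=0.366177 → p ← 0.676424 + 0.27·0.366177 = 0.775292
t=1.080000, p=0.775292: f=0.496955 → p ← 0.775292 + 0.27·0.496955 = 0.909470
p(1.35) ≈ 0.9095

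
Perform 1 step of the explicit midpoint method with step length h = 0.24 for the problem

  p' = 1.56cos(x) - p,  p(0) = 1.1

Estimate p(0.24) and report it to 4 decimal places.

Midpoint: k1 = f(x_n, p_n); k2 = f(x_n + h/2, p_n + (h/2)·k1); p_{n+1} = p_n + h·k2.
x=0.000000, p=1.100000:
  k1 = f(0.000000, 1.100000) = 0.460000
  k2 = f(0.120000, 1.155200) = 0.393581
  p ← 1.100000 + 0.24·0.393581 = 1.194460
p(0.24) ≈ 1.1945

1.1945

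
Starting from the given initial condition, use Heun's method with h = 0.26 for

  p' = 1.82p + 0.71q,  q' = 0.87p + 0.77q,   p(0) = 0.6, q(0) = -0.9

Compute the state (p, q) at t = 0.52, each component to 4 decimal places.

0.9601, -0.9370

Heun on (p,q): k1 = f(t_n, state_n); k2 = f(t_n + h, state_n + h·k1); state_{n+1} = state_n + (h/2)·(k1 + k2).
0.000000: (0.600000, -0.900000)
  k1 = (0.453000, -0.171000)
  predictor → (0.717780, -0.944460)
  k2 = (0.635793, -0.102766)
  → (0.741543, -0.935590)
0.260000: (0.741543, -0.935590)
  k1 = (0.685340, -0.075261)
  predictor → (0.919731, -0.955158)
  k2 = (0.995749, 0.064695)
  → (0.960085, -0.936963)
(p(0.52), q(0.52)) ≈ (0.9601, -0.9370)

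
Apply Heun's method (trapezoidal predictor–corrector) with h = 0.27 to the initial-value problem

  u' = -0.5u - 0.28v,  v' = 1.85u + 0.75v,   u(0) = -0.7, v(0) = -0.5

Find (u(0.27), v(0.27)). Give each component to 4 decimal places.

Heun on (u,v): k1 = f(x_n, state_n); k2 = f(x_n + h, state_n + h·k1); state_{n+1} = state_n + (h/2)·(k1 + k2).
0.000000: (-0.700000, -0.500000)
  k1 = (0.490000, -1.670000)
  predictor → (-0.567700, -0.950900)
  k2 = (0.550102, -1.763420)
  → (-0.559586, -0.963512)
(u(0.27), v(0.27)) ≈ (-0.5596, -0.9635)

-0.5596, -0.9635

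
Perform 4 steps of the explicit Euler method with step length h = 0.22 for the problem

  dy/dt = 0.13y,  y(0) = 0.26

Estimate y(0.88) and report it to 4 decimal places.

Euler: y_{n+1} = y_n + h·f(t_n, y_n).
t=0.000000, y=0.260000: f=0.033800 → y ← 0.260000 + 0.22·0.033800 = 0.267436
t=0.220000, y=0.267436: f=0.034767 → y ← 0.267436 + 0.22·0.034767 = 0.275085
t=0.440000, y=0.275085: f=0.035761 → y ← 0.275085 + 0.22·0.035761 = 0.282952
t=0.660000, y=0.282952: f=0.036784 → y ← 0.282952 + 0.22·0.036784 = 0.291045
y(0.88) ≈ 0.2910

0.2910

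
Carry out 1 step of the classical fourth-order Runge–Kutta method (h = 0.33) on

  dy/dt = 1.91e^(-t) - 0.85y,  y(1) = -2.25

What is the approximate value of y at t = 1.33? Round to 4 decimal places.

RK4: k1 = f(t_n, y_n); k2 = f(t_n + h/2, y_n + (h/2)·k1); k3 = f(t_n + h/2, y_n + (h/2)·k2); k4 = f(t_n + h, y_n + h·k3); y_{n+1} = y_n + (h/6)·(k1 + 2k2 + 2k3 + k4).
t=1.000000, y=-2.250000:
  k1 = f(1.000000, -2.250000) = 2.615150
  k2 = f(1.165000, -1.818500) = 2.141498
  k3 = f(1.165000, -1.896653) = 2.207927
  k4 = f(1.330000, -1.521384) = 1.798328
  y ← -2.250000 + (0.33/6)·(k1 + 2k2 + 2k3 + k4) = -1.528822
y(1.33) ≈ -1.5288

-1.5288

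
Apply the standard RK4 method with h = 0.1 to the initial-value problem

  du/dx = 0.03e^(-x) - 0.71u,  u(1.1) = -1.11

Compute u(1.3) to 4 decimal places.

-0.9614

RK4: k1 = f(x_n, u_n); k2 = f(x_n + h/2, u_n + (h/2)·k1); k3 = f(x_n + h/2, u_n + (h/2)·k2); k4 = f(x_n + h, u_n + h·k3); u_{n+1} = u_n + (h/6)·(k1 + 2k2 + 2k3 + k4).
x=1.100000, u=-1.110000:
  k1 = f(1.100000, -1.110000) = 0.798086
  k2 = f(1.150000, -1.070096) = 0.769267
  k3 = f(1.150000, -1.071537) = 0.770290
  k4 = f(1.200000, -1.032971) = 0.742445
  u ← -1.110000 + (0.1/6)·(k1 + 2k2 + 2k3 + k4) = -1.033006
x=1.200000, u=-1.033006:
  k1 = f(1.200000, -1.033006) = 0.742470
  k2 = f(1.250000, -0.995882) = 0.715672
  k3 = f(1.250000, -0.997222) = 0.716623
  k4 = f(1.300000, -0.961344) = 0.690730
  u ← -1.033006 + (0.1/6)·(k1 + 2k2 + 2k3 + k4) = -0.961376
u(1.3) ≈ -0.9614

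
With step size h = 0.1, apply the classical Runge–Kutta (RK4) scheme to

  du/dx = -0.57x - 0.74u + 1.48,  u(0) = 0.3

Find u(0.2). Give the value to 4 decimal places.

0.5230

RK4: k1 = f(x_n, u_n); k2 = f(x_n + h/2, u_n + (h/2)·k1); k3 = f(x_n + h/2, u_n + (h/2)·k2); k4 = f(x_n + h, u_n + h·k3); u_{n+1} = u_n + (h/6)·(k1 + 2k2 + 2k3 + k4).
x=0.000000, u=0.300000:
  k1 = f(0.000000, 0.300000) = 1.258000
  k2 = f(0.050000, 0.362900) = 1.182954
  k3 = f(0.050000, 0.359148) = 1.185731
  k4 = f(0.100000, 0.418573) = 1.113256
  u ← 0.300000 + (0.1/6)·(k1 + 2k2 + 2k3 + k4) = 0.418477
x=0.100000, u=0.418477:
  k1 = f(0.100000, 0.418477) = 1.113327
  k2 = f(0.150000, 0.474143) = 1.043634
  k3 = f(0.150000, 0.470659) = 1.046213
  k4 = f(0.200000, 0.523098) = 0.978907
  u ← 0.418477 + (0.1/6)·(k1 + 2k2 + 2k3 + k4) = 0.523009
u(0.2) ≈ 0.5230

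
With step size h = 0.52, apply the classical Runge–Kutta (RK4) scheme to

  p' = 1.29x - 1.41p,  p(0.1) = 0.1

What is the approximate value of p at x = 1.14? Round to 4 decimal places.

0.5468

RK4: k1 = f(x_n, p_n); k2 = f(x_n + h/2, p_n + (h/2)·k1); k3 = f(x_n + h/2, p_n + (h/2)·k2); k4 = f(x_n + h, p_n + h·k3); p_{n+1} = p_n + (h/6)·(k1 + 2k2 + 2k3 + k4).
x=0.100000, p=0.100000:
  k1 = f(0.100000, 0.100000) = -0.012000
  k2 = f(0.360000, 0.096880) = 0.327799
  k3 = f(0.360000, 0.185228) = 0.203229
  k4 = f(0.620000, 0.205679) = 0.509793
  p ← 0.100000 + (0.52/6)·(k1 + 2k2 + 2k3 + k4) = 0.235187
x=0.620000, p=0.235187:
  k1 = f(0.620000, 0.235187) = 0.468186
  k2 = f(0.880000, 0.356915) = 0.631949
  k3 = f(0.880000, 0.399494) = 0.571914
  k4 = f(1.140000, 0.532582) = 0.719659
  p ← 0.235187 + (0.52/6)·(k1 + 2k2 + 2k3 + k4) = 0.546803
p(1.14) ≈ 0.5468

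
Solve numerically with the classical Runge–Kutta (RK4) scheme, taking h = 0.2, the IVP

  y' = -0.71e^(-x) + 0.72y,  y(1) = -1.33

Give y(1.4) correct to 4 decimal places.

RK4: k1 = f(x_n, y_n); k2 = f(x_n + h/2, y_n + (h/2)·k1); k3 = f(x_n + h/2, y_n + (h/2)·k2); k4 = f(x_n + h, y_n + h·k3); y_{n+1} = y_n + (h/6)·(k1 + 2k2 + 2k3 + k4).
x=1.000000, y=-1.330000:
  k1 = f(1.000000, -1.330000) = -1.218794
  k2 = f(1.100000, -1.451879) = -1.281692
  k3 = f(1.100000, -1.458169) = -1.286220
  k4 = f(1.200000, -1.587244) = -1.356664
  y ← -1.330000 + (0.2/6)·(k1 + 2k2 + 2k3 + k4) = -1.587043
x=1.200000, y=-1.587043:
  k1 = f(1.200000, -1.587043) = -1.356519
  k2 = f(1.300000, -1.722695) = -1.433838
  k3 = f(1.300000, -1.730426) = -1.439405
  k4 = f(1.400000, -1.874924) = -1.525029
  y ← -1.587043 + (0.2/6)·(k1 + 2k2 + 2k3 + k4) = -1.874644
y(1.4) ≈ -1.8746

-1.8746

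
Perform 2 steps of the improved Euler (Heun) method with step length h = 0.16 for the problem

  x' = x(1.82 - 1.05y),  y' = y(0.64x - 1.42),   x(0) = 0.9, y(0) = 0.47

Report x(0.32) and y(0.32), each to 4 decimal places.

Heun on (x,y): k1 = f(t_n, state_n); k2 = f(t_n + h, state_n + h·k1); state_{n+1} = state_n + (h/2)·(k1 + k2).
0.000000: (0.900000, 0.470000)
  k1 = (1.193850, -0.396680)
  predictor → (1.091016, 0.406531)
  k2 = (1.519940, -0.293414)
  → (1.117103, 0.414792)
0.160000: (1.117103, 0.414792)
  k1 = (1.546594, -0.292451)
  predictor → (1.364558, 0.368000)
  k2 = (1.956230, -0.201179)
  → (1.397329, 0.375302)
(x(0.32), y(0.32)) ≈ (1.3973, 0.3753)

1.3973, 0.3753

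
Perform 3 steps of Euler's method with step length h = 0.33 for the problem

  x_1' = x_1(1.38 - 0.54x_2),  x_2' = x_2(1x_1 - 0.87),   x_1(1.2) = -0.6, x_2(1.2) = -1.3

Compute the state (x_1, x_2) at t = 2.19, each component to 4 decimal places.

Euler on (x_1,x_2): x_1_{n+1} = x_1_n + h·x_1', x_2_{n+1} = x_2_n + h·x_2'.
1.200000: (-0.600000, -1.300000); f=(-1.249200, 1.911000) → (-1.012236, -0.669370)
1.530000: (-1.012236, -0.669370); f=(-1.762768, 1.259912) → (-1.593950, -0.253599)
1.860000: (-1.593950, -0.253599); f=(-2.417931, 0.624855) → (-2.391867, -0.047397)
(x_1(2.19), x_2(2.19)) ≈ (-2.3919, -0.0474)

-2.3919, -0.0474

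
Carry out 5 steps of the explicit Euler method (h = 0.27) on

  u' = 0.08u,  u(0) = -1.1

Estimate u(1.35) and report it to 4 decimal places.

-1.2240

Euler: u_{n+1} = u_n + h·f(x_n, u_n).
x=0.000000, u=-1.100000: f=-0.088000 → u ← -1.100000 + 0.27·(-0.088000) = -1.123760
x=0.270000, u=-1.123760: f=-0.089901 → u ← -1.123760 + 0.27·(-0.089901) = -1.148033
x=0.540000, u=-1.148033: f=-0.091843 → u ← -1.148033 + 0.27·(-0.091843) = -1.172831
x=0.810000, u=-1.172831: f=-0.093826 → u ← -1.172831 + 0.27·(-0.093826) = -1.198164
x=1.080000, u=-1.198164: f=-0.095853 → u ← -1.198164 + 0.27·(-0.095853) = -1.224044
u(1.35) ≈ -1.2240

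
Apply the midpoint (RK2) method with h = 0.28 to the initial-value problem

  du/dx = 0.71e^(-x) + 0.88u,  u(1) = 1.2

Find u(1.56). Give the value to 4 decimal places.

2.1037

Midpoint: k1 = f(x_n, u_n); k2 = f(x_n + h/2, u_n + (h/2)·k1); u_{n+1} = u_n + h·k2.
x=1.000000, u=1.200000:
  k1 = f(1.000000, 1.200000) = 1.317194
  k2 = f(1.140000, 1.384407) = 1.445350
  u ← 1.200000 + 0.28·1.445350 = 1.604698
x=1.280000, u=1.604698:
  k1 = f(1.280000, 1.604698) = 1.609541
  k2 = f(1.420000, 1.830034) = 1.782047
  u ← 1.604698 + 0.28·1.782047 = 2.103671
u(1.56) ≈ 2.1037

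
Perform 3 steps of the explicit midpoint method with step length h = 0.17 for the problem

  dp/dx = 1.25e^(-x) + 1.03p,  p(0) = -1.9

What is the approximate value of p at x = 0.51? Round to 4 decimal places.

-2.5354

Midpoint: k1 = f(x_n, p_n); k2 = f(x_n + h/2, p_n + (h/2)·k1); p_{n+1} = p_n + h·k2.
x=0.000000, p=-1.900000:
  k1 = f(0.000000, -1.900000) = -0.707000
  k2 = f(0.085000, -1.960095) = -0.870757
  p ← -1.900000 + 0.17·(-0.870757) = -2.048029
x=0.170000, p=-2.048029:
  k1 = f(0.170000, -2.048029) = -1.054889
  k2 = f(0.255000, -2.137694) = -1.233180
  p ← -2.048029 + 0.17·(-1.233180) = -2.257669
x=0.340000, p=-2.257669:
  k1 = f(0.340000, -2.257669) = -1.435686
  k2 = f(0.425000, -2.379703) = -1.633881
  p ← -2.257669 + 0.17·(-1.633881) = -2.535429
p(0.51) ≈ -2.5354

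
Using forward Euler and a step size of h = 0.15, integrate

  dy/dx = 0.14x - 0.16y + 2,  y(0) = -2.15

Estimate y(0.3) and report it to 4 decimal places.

-1.4521

Euler: y_{n+1} = y_n + h·f(x_n, y_n).
x=0.000000, y=-2.150000: f=2.344000 → y ← -2.150000 + 0.15·2.344000 = -1.798400
x=0.150000, y=-1.798400: f=2.308744 → y ← -1.798400 + 0.15·2.308744 = -1.452088
y(0.3) ≈ -1.4521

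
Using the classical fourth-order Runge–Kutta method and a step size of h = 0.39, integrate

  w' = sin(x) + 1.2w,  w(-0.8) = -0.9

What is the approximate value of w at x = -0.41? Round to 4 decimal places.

RK4: k1 = f(x_n, w_n); k2 = f(x_n + h/2, w_n + (h/2)·k1); k3 = f(x_n + h/2, w_n + (h/2)·k2); k4 = f(x_n + h, w_n + h·k3); w_{n+1} = w_n + (h/6)·(k1 + 2k2 + 2k3 + k4).
x=-0.800000, w=-0.900000:
  k1 = f(-0.800000, -0.900000) = -1.797356
  k2 = f(-0.605000, -1.250484) = -2.069343
  k3 = f(-0.605000, -1.303522) = -2.132988
  k4 = f(-0.410000, -1.731865) = -2.476848
  w ← -0.900000 + (0.39/6)·(k1 + 2k2 + 2k3 + k4) = -1.724126
w(-0.41) ≈ -1.7241

-1.7241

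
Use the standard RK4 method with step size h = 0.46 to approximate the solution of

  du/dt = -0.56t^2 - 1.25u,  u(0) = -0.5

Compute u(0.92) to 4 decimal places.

RK4: k1 = f(t_n, u_n); k2 = f(t_n + h/2, u_n + (h/2)·k1); k3 = f(t_n + h/2, u_n + (h/2)·k2); k4 = f(t_n + h, u_n + h·k3); u_{n+1} = u_n + (h/6)·(k1 + 2k2 + 2k3 + k4).
t=0.000000, u=-0.500000:
  k1 = f(0.000000, -0.500000) = 0.625000
  k2 = f(0.230000, -0.356250) = 0.415688
  k3 = f(0.230000, -0.404392) = 0.475866
  k4 = f(0.460000, -0.281102) = 0.232881
  u ← -0.500000 + (0.46/6)·(k1 + 2k2 + 2k3 + k4) = -0.297524
t=0.460000, u=-0.297524:
  k1 = f(0.460000, -0.297524) = 0.253409
  k2 = f(0.690000, -0.239240) = 0.032434
  k3 = f(0.690000, -0.290064) = 0.095964
  k4 = f(0.920000, -0.253381) = -0.157258
  u ← -0.297524 + (0.46/6)·(k1 + 2k2 + 2k3 + k4) = -0.270465
u(0.92) ≈ -0.2705

-0.2705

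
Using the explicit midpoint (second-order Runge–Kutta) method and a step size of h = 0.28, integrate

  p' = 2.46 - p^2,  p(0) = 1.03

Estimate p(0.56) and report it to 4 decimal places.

Midpoint: k1 = f(t_n, p_n); k2 = f(t_n + h/2, p_n + (h/2)·k1); p_{n+1} = p_n + h·k2.
t=0.000000, p=1.030000:
  k1 = f(0.000000, 1.030000) = 1.399100
  k2 = f(0.140000, 1.225874) = 0.957233
  p ← 1.030000 + 0.28·0.957233 = 1.298025
t=0.280000, p=1.298025:
  k1 = f(0.280000, 1.298025) = 0.775131
  k2 = f(0.420000, 1.406543) = 0.481635
  p ← 1.298025 + 0.28·0.481635 = 1.432883
p(0.56) ≈ 1.4329

1.4329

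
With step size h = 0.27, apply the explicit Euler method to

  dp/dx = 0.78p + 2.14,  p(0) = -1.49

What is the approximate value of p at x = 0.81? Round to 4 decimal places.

Euler: p_{n+1} = p_n + h·f(x_n, p_n).
x=0.000000, p=-1.490000: f=0.977800 → p ← -1.490000 + 0.27·0.977800 = -1.225994
x=0.270000, p=-1.225994: f=1.183725 → p ← -1.225994 + 0.27·1.183725 = -0.906388
x=0.540000, p=-0.906388: f=1.433017 → p ← -0.906388 + 0.27·1.433017 = -0.519474
p(0.81) ≈ -0.5195

-0.5195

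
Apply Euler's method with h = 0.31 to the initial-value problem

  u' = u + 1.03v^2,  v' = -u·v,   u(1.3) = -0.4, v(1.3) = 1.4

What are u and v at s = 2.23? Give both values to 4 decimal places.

Euler on (u,v): u_{n+1} = u_n + h·u', v_{n+1} = v_n + h·v'.
1.300000: (-0.400000, 1.400000); f=(1.618800, 0.560000) → (0.101828, 1.573600)
1.610000: (0.101828, 1.573600); f=(2.652331, -0.160237) → (0.924051, 1.523927)
1.920000: (0.924051, 1.523927); f=(3.316074, -1.408186) → (1.952034, 1.087389)
(u(2.23), v(2.23)) ≈ (1.9520, 1.0874)

1.9520, 1.0874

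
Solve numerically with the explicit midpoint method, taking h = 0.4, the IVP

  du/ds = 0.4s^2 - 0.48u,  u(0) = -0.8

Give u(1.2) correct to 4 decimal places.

-0.2514

Midpoint: k1 = f(s_n, u_n); k2 = f(s_n + h/2, u_n + (h/2)·k1); u_{n+1} = u_n + h·k2.
s=0.000000, u=-0.800000:
  k1 = f(0.000000, -0.800000) = 0.384000
  k2 = f(0.200000, -0.723200) = 0.363136
  u ← -0.800000 + 0.4·0.363136 = -0.654746
s=0.400000, u=-0.654746:
  k1 = f(0.400000, -0.654746) = 0.378278
  k2 = f(0.600000, -0.579090) = 0.421963
  u ← -0.654746 + 0.4·0.421963 = -0.485960
s=0.800000, u=-0.485960:
  k1 = f(0.800000, -0.485960) = 0.489261
  k2 = f(1.000000, -0.388108) = 0.586292
  u ← -0.485960 + 0.4·0.586292 = -0.251444
u(1.2) ≈ -0.2514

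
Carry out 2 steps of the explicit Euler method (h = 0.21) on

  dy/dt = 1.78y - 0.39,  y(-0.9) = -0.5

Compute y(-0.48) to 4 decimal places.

Euler: y_{n+1} = y_n + h·f(t_n, y_n).
t=-0.900000, y=-0.500000: f=-1.280000 → y ← -0.500000 + 0.21·(-1.280000) = -0.768800
t=-0.690000, y=-0.768800: f=-1.758464 → y ← -0.768800 + 0.21·(-1.758464) = -1.138077
y(-0.48) ≈ -1.1381

-1.1381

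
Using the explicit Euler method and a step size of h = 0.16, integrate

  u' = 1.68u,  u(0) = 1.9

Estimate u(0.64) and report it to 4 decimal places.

4.9241

Euler: u_{n+1} = u_n + h·f(t_n, u_n).
t=0.000000, u=1.900000: f=3.192000 → u ← 1.900000 + 0.16·3.192000 = 2.410720
t=0.160000, u=2.410720: f=4.050010 → u ← 2.410720 + 0.16·4.050010 = 3.058722
t=0.320000, u=3.058722: f=5.138652 → u ← 3.058722 + 0.16·5.138652 = 3.880906
t=0.480000, u=3.880906: f=6.519922 → u ← 3.880906 + 0.16·6.519922 = 4.924093
u(0.64) ≈ 4.9241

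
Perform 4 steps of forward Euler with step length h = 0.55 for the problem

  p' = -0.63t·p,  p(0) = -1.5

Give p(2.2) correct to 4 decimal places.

-0.3218

Euler: p_{n+1} = p_n + h·f(t_n, p_n).
t=0.000000, p=-1.500000: f=0.000000 → p ← -1.500000 + 0.55·0.000000 = -1.500000
t=0.550000, p=-1.500000: f=0.519750 → p ← -1.500000 + 0.55·0.519750 = -1.214137
t=1.100000, p=-1.214137: f=0.841397 → p ← -1.214137 + 0.55·0.841397 = -0.751369
t=1.650000, p=-0.751369: f=0.781048 → p ← -0.751369 + 0.55·0.781048 = -0.321793
p(2.2) ≈ -0.3218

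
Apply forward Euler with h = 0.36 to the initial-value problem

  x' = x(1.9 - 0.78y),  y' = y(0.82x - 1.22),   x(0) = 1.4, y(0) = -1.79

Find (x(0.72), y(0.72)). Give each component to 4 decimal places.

6.6540, -2.5535

Euler on (x,y): x_{n+1} = x_n + h·x', y_{n+1} = y_n + h·y'.
0.000000: (1.400000, -1.790000); f=(4.614680, 0.128880) → (3.061285, -1.743603)
0.360000: (3.061285, -1.743603); f=(9.979821, -2.249690) → (6.654020, -2.553492)
(x(0.72), y(0.72)) ≈ (6.6540, -2.5535)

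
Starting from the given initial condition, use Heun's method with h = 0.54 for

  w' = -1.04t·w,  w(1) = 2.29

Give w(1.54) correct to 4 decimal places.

1.2128

Heun: k1 = f(t_n, w_n); k2 = f(t_n + h, w_n + h·k1); w_{n+1} = w_n + (h/2)·(k1 + k2).
t=1.000000, w=2.290000:
  k1 = f(1.000000, 2.290000) = -2.381600
  k2 = f(1.540000, 1.003936) = -1.607904
  w ← 2.290000 + (0.54/2)·(-2.381600 + (-1.607904)) = 1.212834
w(1.54) ≈ 1.2128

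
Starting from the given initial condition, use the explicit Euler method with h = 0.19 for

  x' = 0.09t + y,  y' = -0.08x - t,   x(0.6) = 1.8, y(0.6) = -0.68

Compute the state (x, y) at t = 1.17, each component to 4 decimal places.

Euler on (x,y): x_{n+1} = x_n + h·x', y_{n+1} = y_n + h·y'.
0.600000: (1.800000, -0.680000); f=(-0.626000, -0.744000) → (1.681060, -0.821360)
0.790000: (1.681060, -0.821360); f=(-0.750260, -0.924485) → (1.538511, -0.997012)
0.980000: (1.538511, -0.997012); f=(-0.908812, -1.103081) → (1.365836, -1.206597)
(x(1.17), y(1.17)) ≈ (1.3658, -1.2066)

1.3658, -1.2066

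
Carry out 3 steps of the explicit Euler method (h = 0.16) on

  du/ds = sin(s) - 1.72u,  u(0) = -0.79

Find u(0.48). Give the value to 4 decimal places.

-0.2320

Euler: u_{n+1} = u_n + h·f(s_n, u_n).
s=0.000000, u=-0.790000: f=1.358800 → u ← -0.790000 + 0.16·1.358800 = -0.572592
s=0.160000, u=-0.572592: f=1.144176 → u ← -0.572592 + 0.16·1.144176 = -0.389524
s=0.320000, u=-0.389524: f=0.984547 → u ← -0.389524 + 0.16·0.984547 = -0.231996
u(0.48) ≈ -0.2320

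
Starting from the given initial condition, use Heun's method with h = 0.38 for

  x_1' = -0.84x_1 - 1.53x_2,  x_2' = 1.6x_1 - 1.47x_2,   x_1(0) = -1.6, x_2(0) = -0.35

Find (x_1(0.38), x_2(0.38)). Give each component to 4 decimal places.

-0.7738, -0.6931

Heun on (x_1,x_2): k1 = f(x_n, state_n); k2 = f(x_n + h, state_n + h·k1); state_{n+1} = state_n + (h/2)·(k1 + k2).
0.000000: (-1.600000, -0.350000)
  k1 = (1.879500, -2.045500)
  predictor → (-0.885790, -1.127290)
  k2 = (2.468817, 0.239852)
  → (-0.773820, -0.693073)
(x_1(0.38), x_2(0.38)) ≈ (-0.7738, -0.6931)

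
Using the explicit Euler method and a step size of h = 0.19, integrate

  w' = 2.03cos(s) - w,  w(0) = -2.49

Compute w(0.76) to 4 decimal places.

Euler: w_{n+1} = w_n + h·f(s_n, w_n).
s=0.000000, w=-2.490000: f=4.520000 → w ← -2.490000 + 0.19·4.520000 = -1.631200
s=0.190000, w=-1.631200: f=3.624669 → w ← -1.631200 + 0.19·3.624669 = -0.942513
s=0.380000, w=-0.942513: f=2.827702 → w ← -0.942513 + 0.19·2.827702 = -0.405250
s=0.570000, w=-0.405250: f=2.114309 → w ← -0.405250 + 0.19·2.114309 = -0.003531
w(0.76) ≈ -0.0035

-0.0035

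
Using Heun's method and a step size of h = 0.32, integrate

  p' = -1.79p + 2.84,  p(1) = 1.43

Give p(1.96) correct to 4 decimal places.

1.5542

Heun: k1 = f(s_n, p_n); k2 = f(s_n + h, p_n + h·k1); p_{n+1} = p_n + (h/2)·(k1 + k2).
s=1.000000, p=1.430000:
  k1 = f(1.000000, 1.430000) = 0.280300
  k2 = f(1.320000, 1.519696) = 0.119744
  p ← 1.430000 + (0.32/2)·(0.280300 + 0.119744) = 1.494007
s=1.320000, p=1.494007:
  k1 = f(1.320000, 1.494007) = 0.165727
  k2 = f(1.640000, 1.547040) = 0.070799
  p ← 1.494007 + (0.32/2)·(0.165727 + 0.070799) = 1.531851
s=1.640000, p=1.531851:
  k1 = f(1.640000, 1.531851) = 0.097986
  k2 = f(1.960000, 1.563207) = 0.041860
  p ← 1.531851 + (0.32/2)·(0.097986 + 0.041860) = 1.554227
p(1.96) ≈ 1.5542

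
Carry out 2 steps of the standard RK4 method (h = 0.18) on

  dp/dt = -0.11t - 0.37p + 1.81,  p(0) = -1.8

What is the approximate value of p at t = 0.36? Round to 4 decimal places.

-0.9723

RK4: k1 = f(t_n, p_n); k2 = f(t_n + h/2, p_n + (h/2)·k1); k3 = f(t_n + h/2, p_n + (h/2)·k2); k4 = f(t_n + h, p_n + h·k3); p_{n+1} = p_n + (h/6)·(k1 + 2k2 + 2k3 + k4).
t=0.000000, p=-1.800000:
  k1 = f(0.000000, -1.800000) = 2.476000
  k2 = f(0.090000, -1.577160) = 2.383649
  k3 = f(0.090000, -1.585472) = 2.386724
  k4 = f(0.180000, -1.370390) = 2.297244
  p ← -1.800000 + (0.18/6)·(k1 + 2k2 + 2k3 + k4) = -1.370580
t=0.180000, p=-1.370580:
  k1 = f(0.180000, -1.370580) = 2.297315
  k2 = f(0.270000, -1.163822) = 2.210914
  k3 = f(0.270000, -1.171598) = 2.213791
  k4 = f(0.360000, -0.972098) = 2.130076
  p ← -1.370580 + (0.18/6)·(k1 + 2k2 + 2k3 + k4) = -0.972276
p(0.36) ≈ -0.9723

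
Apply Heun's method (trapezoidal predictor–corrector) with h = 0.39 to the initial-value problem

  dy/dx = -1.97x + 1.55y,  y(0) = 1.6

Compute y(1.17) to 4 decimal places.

6.7598

Heun: k1 = f(x_n, y_n); k2 = f(x_n + h, y_n + h·k1); y_{n+1} = y_n + (h/2)·(k1 + k2).
x=0.000000, y=1.600000:
  k1 = f(0.000000, 1.600000) = 2.480000
  k2 = f(0.390000, 2.567200) = 3.210860
  y ← 1.600000 + (0.39/2)·(2.480000 + 3.210860) = 2.709718
x=0.390000, y=2.709718:
  k1 = f(0.390000, 2.709718) = 3.431762
  k2 = f(0.780000, 4.048105) = 4.737963
  y ← 2.709718 + (0.39/2)·(3.431762 + 4.737963) = 4.302814
x=0.780000, y=4.302814:
  k1 = f(0.780000, 4.302814) = 5.132762
  k2 = f(1.170000, 6.304591) = 7.467216
  y ← 4.302814 + (0.39/2)·(5.132762 + 7.467216) = 6.759810
y(1.17) ≈ 6.7598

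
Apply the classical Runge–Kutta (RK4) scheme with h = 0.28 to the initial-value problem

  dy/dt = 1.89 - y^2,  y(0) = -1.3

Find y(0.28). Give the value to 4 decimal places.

-1.2184

RK4: k1 = f(t_n, y_n); k2 = f(t_n + h/2, y_n + (h/2)·k1); k3 = f(t_n + h/2, y_n + (h/2)·k2); k4 = f(t_n + h, y_n + h·k3); y_{n+1} = y_n + (h/6)·(k1 + 2k2 + 2k3 + k4).
t=0.000000, y=-1.300000:
  k1 = f(0.000000, -1.300000) = 0.200000
  k2 = f(0.140000, -1.272000) = 0.272016
  k3 = f(0.140000, -1.261918) = 0.297564
  k4 = f(0.280000, -1.216682) = 0.409684
  y ← -1.300000 + (0.28/6)·(k1 + 2k2 + 2k3 + k4) = -1.218387
y(0.28) ≈ -1.2184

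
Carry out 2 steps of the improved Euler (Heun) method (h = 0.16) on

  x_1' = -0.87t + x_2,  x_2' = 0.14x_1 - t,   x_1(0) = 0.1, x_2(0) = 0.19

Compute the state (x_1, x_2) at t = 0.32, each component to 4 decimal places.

0.1130, 0.1441

Heun on (x_1,x_2): k1 = f(t_n, state_n); k2 = f(t_n + h, state_n + h·k1); state_{n+1} = state_n + (h/2)·(k1 + k2).
0.000000: (0.100000, 0.190000)
  k1 = (0.190000, 0.014000)
  predictor → (0.130400, 0.192240)
  k2 = (0.053040, -0.141744)
  → (0.119443, 0.179780)
0.160000: (0.119443, 0.179780)
  k1 = (0.040580, -0.143278)
  predictor → (0.125936, 0.156856)
  k2 = (-0.121544, -0.302369)
  → (0.112966, 0.144129)
(x_1(0.32), x_2(0.32)) ≈ (0.1130, 0.1441)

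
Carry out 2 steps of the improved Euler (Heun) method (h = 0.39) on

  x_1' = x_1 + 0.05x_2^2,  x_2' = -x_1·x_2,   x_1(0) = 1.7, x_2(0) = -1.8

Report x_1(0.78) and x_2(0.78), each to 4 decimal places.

Heun on (x_1,x_2): k1 = f(t_n, state_n); k2 = f(t_n + h, state_n + h·k1); state_{n+1} = state_n + (h/2)·(k1 + k2).
0.000000: (1.700000, -1.800000)
  k1 = (1.862000, 3.060000)
  predictor → (2.426180, -0.606600)
  k2 = (2.444578, 1.471721)
  → (2.539783, -0.916314)
0.390000: (2.539783, -0.916314)
  k1 = (2.581764, 2.327240)
  predictor → (3.546671, -0.008691)
  k2 = (3.546675, 0.030824)
  → (3.734828, -0.456492)
(x_1(0.78), x_2(0.78)) ≈ (3.7348, -0.4565)

3.7348, -0.4565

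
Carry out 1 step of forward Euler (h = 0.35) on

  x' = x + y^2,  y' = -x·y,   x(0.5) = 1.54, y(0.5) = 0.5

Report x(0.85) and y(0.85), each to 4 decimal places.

2.1665, 0.2305

Euler on (x,y): x_{n+1} = x_n + h·x', y_{n+1} = y_n + h·y'.
0.500000: (1.540000, 0.500000); f=(1.790000, -0.770000) → (2.166500, 0.230500)
(x(0.85), y(0.85)) ≈ (2.1665, 0.2305)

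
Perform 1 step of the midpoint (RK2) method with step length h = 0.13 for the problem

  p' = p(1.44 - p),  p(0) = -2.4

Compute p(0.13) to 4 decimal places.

Midpoint: k1 = f(t_n, p_n); k2 = f(t_n + h/2, p_n + (h/2)·k1); p_{n+1} = p_n + h·k2.
t=0.000000, p=-2.400000:
  k1 = f(0.000000, -2.400000) = -9.216000
  k2 = f(0.065000, -2.999040) = -13.312859
  p ← -2.400000 + 0.13·(-13.312859) = -4.130672
p(0.13) ≈ -4.1307

-4.1307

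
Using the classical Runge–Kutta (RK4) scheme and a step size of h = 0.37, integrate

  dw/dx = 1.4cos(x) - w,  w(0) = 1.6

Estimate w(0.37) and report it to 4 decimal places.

1.5274

RK4: k1 = f(x_n, w_n); k2 = f(x_n + h/2, w_n + (h/2)·k1); k3 = f(x_n + h/2, w_n + (h/2)·k2); k4 = f(x_n + h, w_n + h·k3); w_{n+1} = w_n + (h/6)·(k1 + 2k2 + 2k3 + k4).
x=0.000000, w=1.600000:
  k1 = f(0.000000, 1.600000) = -0.200000
  k2 = f(0.185000, 1.563000) = -0.186889
  k3 = f(0.185000, 1.565425) = -0.189315
  k4 = f(0.370000, 1.529954) = -0.224695
  w ← 1.600000 + (0.37/6)·(k1 + 2k2 + 2k3 + k4) = 1.527412
w(0.37) ≈ 1.5274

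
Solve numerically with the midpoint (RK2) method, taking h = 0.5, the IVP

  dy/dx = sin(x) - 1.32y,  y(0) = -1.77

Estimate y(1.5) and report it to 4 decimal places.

0.2129

Midpoint: k1 = f(x_n, y_n); k2 = f(x_n + h/2, y_n + (h/2)·k1); y_{n+1} = y_n + h·k2.
x=0.000000, y=-1.770000:
  k1 = f(0.000000, -1.770000) = 2.336400
  k2 = f(0.250000, -1.185900) = 1.812792
  y ← -1.770000 + 0.5·1.812792 = -0.863604
x=0.500000, y=-0.863604:
  k1 = f(0.500000, -0.863604) = 1.619383
  k2 = f(0.750000, -0.458758) = 1.287200
  y ← -0.863604 + 0.5·1.287200 = -0.220004
x=1.000000, y=-0.220004:
  k1 = f(1.000000, -0.220004) = 1.131876
  k2 = f(1.250000, 0.062965) = 0.865871
  y ← -0.220004 + 0.5·0.865871 = 0.212931
y(1.5) ≈ 0.2129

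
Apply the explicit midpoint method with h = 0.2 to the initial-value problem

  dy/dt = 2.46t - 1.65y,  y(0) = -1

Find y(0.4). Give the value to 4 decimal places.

-0.3578

Midpoint: k1 = f(t_n, y_n); k2 = f(t_n + h/2, y_n + (h/2)·k1); y_{n+1} = y_n + h·k2.
t=0.000000, y=-1.000000:
  k1 = f(0.000000, -1.000000) = 1.650000
  k2 = f(0.100000, -0.835000) = 1.623750
  y ← -1.000000 + 0.2·1.623750 = -0.675250
t=0.200000, y=-0.675250:
  k1 = f(0.200000, -0.675250) = 1.606162
  k2 = f(0.300000, -0.514634) = 1.587146
  y ← -0.675250 + 0.2·1.587146 = -0.357821
y(0.4) ≈ -0.3578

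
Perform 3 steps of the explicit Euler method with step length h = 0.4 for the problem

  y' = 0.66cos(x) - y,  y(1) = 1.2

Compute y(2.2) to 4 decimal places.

Euler: y_{n+1} = y_n + h·f(x_n, y_n).
x=1.000000, y=1.200000: f=-0.843400 → y ← 1.200000 + 0.4·(-0.843400) = 0.862640
x=1.400000, y=0.862640: f=-0.750461 → y ← 0.862640 + 0.4·(-0.750461) = 0.562455
x=1.800000, y=0.562455: f=-0.712409 → y ← 0.562455 + 0.4·(-0.712409) = 0.277492
y(2.2) ≈ 0.2775

0.2775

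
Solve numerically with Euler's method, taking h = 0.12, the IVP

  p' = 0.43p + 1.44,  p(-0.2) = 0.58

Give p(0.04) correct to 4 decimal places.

Euler: p_{n+1} = p_n + h·f(x_n, p_n).
x=-0.200000, p=0.580000: f=1.689400 → p ← 0.580000 + 0.12·1.689400 = 0.782728
x=-0.080000, p=0.782728: f=1.776573 → p ← 0.782728 + 0.12·1.776573 = 0.995917
p(0.04) ≈ 0.9959

0.9959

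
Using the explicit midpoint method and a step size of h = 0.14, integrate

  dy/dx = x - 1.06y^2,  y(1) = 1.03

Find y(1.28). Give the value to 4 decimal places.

Midpoint: k1 = f(x_n, y_n); k2 = f(x_n + h/2, y_n + (h/2)·k1); y_{n+1} = y_n + h·k2.
x=1.000000, y=1.030000:
  k1 = f(1.000000, 1.030000) = -0.124554
  k2 = f(1.070000, 1.021281) = -0.035596
  y ← 1.030000 + 0.14·(-0.035596) = 1.025017
x=1.140000, y=1.025017:
  k1 = f(1.140000, 1.025017) = 0.026302
  k2 = f(1.210000, 1.026858) = 0.092297
  y ← 1.025017 + 0.14·0.092297 = 1.037938
y(1.28) ≈ 1.0379

1.0379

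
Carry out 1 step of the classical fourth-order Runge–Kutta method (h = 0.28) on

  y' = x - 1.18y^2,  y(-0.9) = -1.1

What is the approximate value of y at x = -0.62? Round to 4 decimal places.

-2.1079

RK4: k1 = f(x_n, y_n); k2 = f(x_n + h/2, y_n + (h/2)·k1); k3 = f(x_n + h/2, y_n + (h/2)·k2); k4 = f(x_n + h, y_n + h·k3); y_{n+1} = y_n + (h/6)·(k1 + 2k2 + 2k3 + k4).
x=-0.900000, y=-1.100000:
  k1 = f(-0.900000, -1.100000) = -2.327800
  k2 = f(-0.760000, -1.425892) = -3.159138
  k3 = f(-0.760000, -1.542279) = -3.566778
  k4 = f(-0.620000, -2.098698) = -5.817349
  y ← -1.100000 + (0.28/6)·(k1 + 2k2 + 2k3 + k4) = -2.107859
y(-0.62) ≈ -2.1079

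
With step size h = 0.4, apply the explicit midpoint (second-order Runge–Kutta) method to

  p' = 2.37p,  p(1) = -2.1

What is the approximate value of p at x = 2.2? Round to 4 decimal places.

Midpoint: k1 = f(x_n, p_n); k2 = f(x_n + h/2, p_n + (h/2)·k1); p_{n+1} = p_n + h·k2.
x=1.000000, p=-2.100000:
  k1 = f(1.000000, -2.100000) = -4.977000
  k2 = f(1.200000, -3.095400) = -7.336098
  p ← -2.100000 + 0.4·(-7.336098) = -5.034439
x=1.400000, p=-5.034439:
  k1 = f(1.400000, -5.034439) = -11.931621
  k2 = f(1.600000, -7.420763) = -17.587209
  p ← -5.034439 + 0.4·(-17.587209) = -12.069323
x=1.800000, p=-12.069323:
  k1 = f(1.800000, -12.069323) = -28.604295
  k2 = f(2.000000, -17.790182) = -42.162731
  p ← -12.069323 + 0.4·(-42.162731) = -28.934415
p(2.2) ≈ -28.9344

-28.9344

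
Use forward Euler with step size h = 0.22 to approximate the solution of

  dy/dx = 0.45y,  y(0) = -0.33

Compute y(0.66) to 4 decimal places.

Euler: y_{n+1} = y_n + h·f(x_n, y_n).
x=0.000000, y=-0.330000: f=-0.148500 → y ← -0.330000 + 0.22·(-0.148500) = -0.362670
x=0.220000, y=-0.362670: f=-0.163202 → y ← -0.362670 + 0.22·(-0.163202) = -0.398574
x=0.440000, y=-0.398574: f=-0.179358 → y ← -0.398574 + 0.22·(-0.179358) = -0.438033
y(0.66) ≈ -0.4380

-0.4380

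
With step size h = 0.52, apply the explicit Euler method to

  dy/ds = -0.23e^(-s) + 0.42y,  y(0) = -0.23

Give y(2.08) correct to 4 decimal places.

Euler: y_{n+1} = y_n + h·f(s_n, y_n).
s=0.000000, y=-0.230000: f=-0.326600 → y ← -0.230000 + 0.52·(-0.326600) = -0.399832
s=0.520000, y=-0.399832: f=-0.304669 → y ← -0.399832 + 0.52·(-0.304669) = -0.558260
s=1.040000, y=-0.558260: f=-0.315764 → y ← -0.558260 + 0.52·(-0.315764) = -0.722457
s=1.560000, y=-0.722457: f=-0.351763 → y ← -0.722457 + 0.52·(-0.351763) = -0.905374
y(2.08) ≈ -0.9054

-0.9054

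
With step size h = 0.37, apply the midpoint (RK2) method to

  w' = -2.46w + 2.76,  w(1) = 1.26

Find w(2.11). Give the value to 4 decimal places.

Midpoint: k1 = f(x_n, w_n); k2 = f(x_n + h/2, w_n + (h/2)·k1); w_{n+1} = w_n + h·k2.
x=1.000000, w=1.260000:
  k1 = f(1.000000, 1.260000) = -0.339600
  k2 = f(1.185000, 1.197174) = -0.185048
  w ← 1.260000 + 0.37·(-0.185048) = 1.191532
x=1.370000, w=1.191532:
  k1 = f(1.370000, 1.191532) = -0.171169
  k2 = f(1.555000, 1.159866) = -0.093270
  w ← 1.191532 + 0.37·(-0.093270) = 1.157022
x=1.740000, w=1.157022:
  k1 = f(1.740000, 1.157022) = -0.086275
  k2 = f(1.925000, 1.141061) = -0.047011
  w ← 1.157022 + 0.37·(-0.047011) = 1.139628
w(2.11) ≈ 1.1396

1.1396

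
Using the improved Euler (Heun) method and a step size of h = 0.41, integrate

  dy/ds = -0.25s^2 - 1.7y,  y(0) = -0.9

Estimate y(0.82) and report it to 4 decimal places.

-0.3100

Heun: k1 = f(s_n, y_n); k2 = f(s_n + h, y_n + h·k1); y_{n+1} = y_n + (h/2)·(k1 + k2).
s=0.000000, y=-0.900000:
  k1 = f(0.000000, -0.900000) = 1.530000
  k2 = f(0.410000, -0.272700) = 0.421565
  y ← -0.900000 + (0.41/2)·(1.530000 + 0.421565) = -0.499929
s=0.410000, y=-0.499929:
  k1 = f(0.410000, -0.499929) = 0.807855
  k2 = f(0.820000, -0.168709) = 0.118705
  y ← -0.499929 + (0.41/2)·(0.807855 + 0.118705) = -0.309984
y(0.82) ≈ -0.3100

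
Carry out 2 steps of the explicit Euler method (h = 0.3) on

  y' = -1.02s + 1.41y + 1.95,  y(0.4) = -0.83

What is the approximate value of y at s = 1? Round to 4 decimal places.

Euler: y_{n+1} = y_n + h·f(s_n, y_n).
s=0.400000, y=-0.830000: f=0.371700 → y ← -0.830000 + 0.3·0.371700 = -0.718490
s=0.700000, y=-0.718490: f=0.222929 → y ← -0.718490 + 0.3·0.222929 = -0.651611
y(1) ≈ -0.6516

-0.6516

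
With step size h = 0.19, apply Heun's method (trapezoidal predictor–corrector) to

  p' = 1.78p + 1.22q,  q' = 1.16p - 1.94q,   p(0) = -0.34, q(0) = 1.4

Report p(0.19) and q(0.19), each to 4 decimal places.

Heun on (p,q): k1 = f(t_n, state_n); k2 = f(t_n + h, state_n + h·k1); state_{n+1} = state_n + (h/2)·(k1 + k2).
0.000000: (-0.340000, 1.400000)
  k1 = (1.102800, -3.110400)
  predictor → (-0.130468, 0.809024)
  k2 = (0.754776, -1.720849)
  → (-0.163530, 0.941031)
(p(0.19), q(0.19)) ≈ (-0.1635, 0.9410)

-0.1635, 0.9410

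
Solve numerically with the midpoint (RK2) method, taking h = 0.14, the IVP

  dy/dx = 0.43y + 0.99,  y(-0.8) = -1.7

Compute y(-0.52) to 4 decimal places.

Midpoint: k1 = f(x_n, y_n); k2 = f(x_n + h/2, y_n + (h/2)·k1); y_{n+1} = y_n + h·k2.
x=-0.800000, y=-1.700000:
  k1 = f(-0.800000, -1.700000) = 0.259000
  k2 = f(-0.730000, -1.681870) = 0.266796
  y ← -1.700000 + 0.14·0.266796 = -1.662649
x=-0.660000, y=-1.662649:
  k1 = f(-0.660000, -1.662649) = 0.275061
  k2 = f(-0.590000, -1.643394) = 0.283340
  y ← -1.662649 + 0.14·0.283340 = -1.622981
y(-0.52) ≈ -1.6230

-1.6230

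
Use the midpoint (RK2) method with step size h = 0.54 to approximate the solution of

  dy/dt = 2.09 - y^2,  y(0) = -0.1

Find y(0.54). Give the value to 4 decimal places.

Midpoint: k1 = f(t_n, y_n); k2 = f(t_n + h/2, y_n + (h/2)·k1); y_{n+1} = y_n + h·k2.
t=0.000000, y=-0.100000:
  k1 = f(0.000000, -0.100000) = 2.080000
  k2 = f(0.270000, 0.461600) = 1.876925
  y ← -0.100000 + 0.54·1.876925 = 0.913540
y(0.54) ≈ 0.9135

0.9135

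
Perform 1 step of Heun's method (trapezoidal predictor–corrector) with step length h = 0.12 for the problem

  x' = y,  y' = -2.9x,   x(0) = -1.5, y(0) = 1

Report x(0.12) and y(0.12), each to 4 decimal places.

Heun on (x,y): k1 = f(t_n, state_n); k2 = f(t_n + h, state_n + h·k1); state_{n+1} = state_n + (h/2)·(k1 + k2).
0.000000: (-1.500000, 1.000000)
  k1 = (1.000000, 4.350000)
  predictor → (-1.380000, 1.522000)
  k2 = (1.522000, 4.002000)
  → (-1.348680, 1.501120)
(x(0.12), y(0.12)) ≈ (-1.3487, 1.5011)

-1.3487, 1.5011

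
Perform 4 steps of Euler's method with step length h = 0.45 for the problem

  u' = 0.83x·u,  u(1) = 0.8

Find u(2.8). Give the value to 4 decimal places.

5.4378

Euler: u_{n+1} = u_n + h·f(x_n, u_n).
x=1.000000, u=0.800000: f=0.664000 → u ← 0.800000 + 0.45·0.664000 = 1.098800
x=1.450000, u=1.098800: f=1.322406 → u ← 1.098800 + 0.45·1.322406 = 1.693883
x=1.900000, u=1.693883: f=2.671253 → u ← 1.693883 + 0.45·2.671253 = 2.895946
x=2.350000, u=2.895946: f=5.648543 → u ← 2.895946 + 0.45·5.648543 = 5.437791
u(2.8) ≈ 5.4378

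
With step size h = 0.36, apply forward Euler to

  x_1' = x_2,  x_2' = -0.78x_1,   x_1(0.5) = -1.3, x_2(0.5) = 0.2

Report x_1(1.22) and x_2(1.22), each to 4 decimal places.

Euler on (x_1,x_2): x_1_{n+1} = x_1_n + h·x_1', x_2_{n+1} = x_2_n + h·x_2'.
0.500000: (-1.300000, 0.200000); f=(0.200000, 1.014000) → (-1.228000, 0.565040)
0.860000: (-1.228000, 0.565040); f=(0.565040, 0.957840) → (-1.024586, 0.909862)
(x_1(1.22), x_2(1.22)) ≈ (-1.0246, 0.9099)

-1.0246, 0.9099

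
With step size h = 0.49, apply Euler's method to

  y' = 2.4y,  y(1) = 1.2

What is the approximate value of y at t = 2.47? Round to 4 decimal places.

Euler: y_{n+1} = y_n + h·f(t_n, y_n).
t=1.000000, y=1.200000: f=2.880000 → y ← 1.200000 + 0.49·2.880000 = 2.611200
t=1.490000, y=2.611200: f=6.266880 → y ← 2.611200 + 0.49·6.266880 = 5.681971
t=1.980000, y=5.681971: f=13.636731 → y ← 5.681971 + 0.49·13.636731 = 12.363969
y(2.47) ≈ 12.3640

12.3640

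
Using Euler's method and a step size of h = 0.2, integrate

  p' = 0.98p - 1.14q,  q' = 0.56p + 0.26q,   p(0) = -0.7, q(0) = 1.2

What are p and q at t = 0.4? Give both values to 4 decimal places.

-1.5985, 1.1212

Euler on (p,q): p_{n+1} = p_n + h·p', q_{n+1} = q_n + h·q'.
0.000000: (-0.700000, 1.200000); f=(-2.054000, -0.080000) → (-1.110800, 1.184000)
0.200000: (-1.110800, 1.184000); f=(-2.438344, -0.314208) → (-1.598469, 1.121158)
(p(0.4), q(0.4)) ≈ (-1.5985, 1.1212)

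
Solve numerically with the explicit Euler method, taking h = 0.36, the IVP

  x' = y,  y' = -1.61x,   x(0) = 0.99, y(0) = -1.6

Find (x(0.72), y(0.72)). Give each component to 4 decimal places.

Euler on (x,y): x_{n+1} = x_n + h·x', y_{n+1} = y_n + h·y'.
0.000000: (0.990000, -1.600000); f=(-1.600000, -1.593900) → (0.414000, -2.173804)
0.360000: (0.414000, -2.173804); f=(-2.173804, -0.666540) → (-0.368569, -2.413758)
(x(0.72), y(0.72)) ≈ (-0.3686, -2.4138)

-0.3686, -2.4138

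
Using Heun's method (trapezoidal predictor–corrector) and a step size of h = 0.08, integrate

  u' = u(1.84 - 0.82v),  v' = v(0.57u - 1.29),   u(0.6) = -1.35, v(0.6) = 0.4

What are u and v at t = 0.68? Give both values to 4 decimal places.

-1.5264, 0.3383

Heun on (u,v): k1 = f(t_n, state_n); k2 = f(t_n + h, state_n + h·k1); state_{n+1} = state_n + (h/2)·(k1 + k2).
0.600000: (-1.350000, 0.400000)
  k1 = (-2.041200, -0.823800)
  predictor → (-1.513296, 0.334096)
  k2 = (-2.369884, -0.719168)
  → (-1.526443, 0.338281)
(u(0.68), v(0.68)) ≈ (-1.5264, 0.3383)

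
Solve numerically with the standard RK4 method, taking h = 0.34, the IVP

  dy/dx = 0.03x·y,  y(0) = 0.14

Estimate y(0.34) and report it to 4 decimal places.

0.1402

RK4: k1 = f(x_n, y_n); k2 = f(x_n + h/2, y_n + (h/2)·k1); k3 = f(x_n + h/2, y_n + (h/2)·k2); k4 = f(x_n + h, y_n + h·k3); y_{n+1} = y_n + (h/6)·(k1 + 2k2 + 2k3 + k4).
x=0.000000, y=0.140000:
  k1 = f(0.000000, 0.140000) = 0.000000
  k2 = f(0.170000, 0.140000) = 0.000714
  k3 = f(0.170000, 0.140121) = 0.000715
  k4 = f(0.340000, 0.140243) = 0.001430
  y ← 0.140000 + (0.34/6)·(k1 + 2k2 + 2k3 + k4) = 0.140243
y(0.34) ≈ 0.1402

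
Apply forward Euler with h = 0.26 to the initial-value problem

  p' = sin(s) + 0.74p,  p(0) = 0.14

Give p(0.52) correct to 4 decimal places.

Euler: p_{n+1} = p_n + h·f(s_n, p_n).
s=0.000000, p=0.140000: f=0.103600 → p ← 0.140000 + 0.26·0.103600 = 0.166936
s=0.260000, p=0.166936: f=0.380613 → p ← 0.166936 + 0.26·0.380613 = 0.265895
p(0.52) ≈ 0.2659

0.2659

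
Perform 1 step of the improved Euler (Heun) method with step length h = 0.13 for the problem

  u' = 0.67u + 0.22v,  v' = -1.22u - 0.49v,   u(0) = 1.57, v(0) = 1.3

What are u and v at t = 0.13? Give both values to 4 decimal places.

Heun on (u,v): k1 = f(t_n, state_n); k2 = f(t_n + h, state_n + h·k1); state_{n+1} = state_n + (h/2)·(k1 + k2).
0.000000: (1.570000, 1.300000)
  k1 = (1.337900, -2.552400)
  predictor → (1.743927, 0.968188)
  k2 = (1.381432, -2.602003)
  → (1.746757, 0.964964)
(u(0.13), v(0.13)) ≈ (1.7468, 0.9650)

1.7468, 0.9650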